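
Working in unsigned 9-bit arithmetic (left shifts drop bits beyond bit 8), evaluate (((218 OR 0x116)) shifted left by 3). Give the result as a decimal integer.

218 = 011011010
0x116 = 100010110
→ OR → 111011110 = 478
→ shifted left by 3 (mod 2^9) → 011110000 = 240

240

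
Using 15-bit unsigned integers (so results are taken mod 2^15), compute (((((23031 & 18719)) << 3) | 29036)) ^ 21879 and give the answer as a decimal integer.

23031 = 101100111110111
18719 = 100100100011111
→ & → 100100100010111 = 18711
→ << 3 (mod 2^15) → 100100010111000 = 18616
29036 = 111000101101100
→ | → 111100111111100 = 31228
21879 = 101010101110111
→ ^ → 010110010001011 = 11403

11403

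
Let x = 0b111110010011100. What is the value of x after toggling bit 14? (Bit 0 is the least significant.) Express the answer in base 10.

15516

x = 111110010011100
bit 14 is currently 1; toggle it via x ^ (1 << 14) = x ^ 16384
→ 011110010011100 = 15516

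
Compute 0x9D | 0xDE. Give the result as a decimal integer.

223

0x9D = 10011101
0xDE = 11011110
 OR → 11011111 = 223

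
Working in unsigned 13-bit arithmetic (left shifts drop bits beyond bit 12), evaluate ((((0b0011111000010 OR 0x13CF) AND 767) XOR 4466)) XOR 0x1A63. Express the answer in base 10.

2526

0b0011111000010 = 0011111000010
0x13CF = 1001111001111
→ OR → 1011111001111 = 6095
767 = 0001011111111
→ AND → 0001011001111 = 719
4466 = 1000101110010
→ XOR → 1001110111101 = 5053
0x1A63 = 1101001100011
→ XOR → 0100111011110 = 2526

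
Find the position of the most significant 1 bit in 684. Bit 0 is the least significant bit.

9

684 = 1010101100
The topmost 1 is at position 9 (since 2^9 = 512 ≤ 684 < 1024).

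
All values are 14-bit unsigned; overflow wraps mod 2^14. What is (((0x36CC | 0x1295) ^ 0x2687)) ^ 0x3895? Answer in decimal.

0x36CC = 11011011001100
0x1295 = 01001010010101
→ | → 11011011011101 = 14045
0x2687 = 10011010000111
→ ^ → 01000001011010 = 4186
0x3895 = 11100010010101
→ ^ → 10100011001111 = 10447

10447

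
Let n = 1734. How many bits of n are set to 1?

6

1734 = 11011000110
Count the 1s: 1 + 1 + 1 + 1 + 1 + 1 = 6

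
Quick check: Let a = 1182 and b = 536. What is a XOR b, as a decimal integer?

1670

1182 = 10010011110
536 = 01000011000
XOR → 11010000110 = 1670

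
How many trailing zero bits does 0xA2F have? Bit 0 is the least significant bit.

0xA2F = 101000101111
Trailing zeros: 0, so the lowest set bit is bit 0 (value 1).

0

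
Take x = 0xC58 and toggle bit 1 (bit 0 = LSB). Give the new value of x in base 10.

3162

x = 110001011000
bit 1 is currently 0; toggle it via x ^ (1 << 1) = x ^ 2
→ 110001011010 = 3162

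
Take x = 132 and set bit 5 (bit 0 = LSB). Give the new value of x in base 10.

x = 010000100
bit 5 is currently 0; set it via x | (1 << 5) = x | 32
→ 010100100 = 164

164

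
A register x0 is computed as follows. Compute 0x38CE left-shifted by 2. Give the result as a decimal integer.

0x38CE = 0011100011001110
shift left by 2 → 1110001100111000 = 58168
(equivalently, 14542 × 2^2 = 14542 × 4)

58168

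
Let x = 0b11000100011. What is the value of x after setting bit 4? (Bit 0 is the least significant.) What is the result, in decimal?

x = 11000100011
bit 4 is currently 0; set it via x | (1 << 4) = x | 16
→ 11000110011 = 1587

1587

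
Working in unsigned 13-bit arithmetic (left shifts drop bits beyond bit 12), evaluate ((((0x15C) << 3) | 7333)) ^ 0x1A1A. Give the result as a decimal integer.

1279

0x15C = 0000101011100
→ << 3 (mod 2^13) → 0101011100000 = 2784
7333 = 1110010100101
→ | → 1111011100101 = 7909
0x1A1A = 1101000011010
→ ^ → 0010011111111 = 1279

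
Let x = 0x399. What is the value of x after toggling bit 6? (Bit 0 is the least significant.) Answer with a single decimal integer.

985

x = 0001110011001
bit 6 is currently 0; toggle it via x ^ (1 << 6) = x ^ 64
→ 0001111011001 = 985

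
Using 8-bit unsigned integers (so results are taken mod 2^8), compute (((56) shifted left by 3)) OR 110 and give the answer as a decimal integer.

56 = 00111000
→ shifted left by 3 (mod 2^8) → 11000000 = 192
110 = 01101110
→ OR → 11101110 = 238

238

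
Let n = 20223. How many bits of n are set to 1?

12

20223 = 100111011111111
Count the 1s: 1 + 1 + 1 + 1 + 1 + 1 + 1 + 1 + 1 + 1 + 1 + 1 = 12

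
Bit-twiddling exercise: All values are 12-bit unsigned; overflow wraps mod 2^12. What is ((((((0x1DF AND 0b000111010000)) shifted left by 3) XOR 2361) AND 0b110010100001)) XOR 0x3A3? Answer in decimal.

0x1DF = 000111011111
0b000111010000 = 000111010000
→ AND → 000111010000 = 464
→ shifted left by 3 (mod 2^12) → 111010000000 = 3712
2361 = 100100111001
→ XOR → 011110111001 = 1977
0b110010100001 = 110010100001
→ AND → 010010100001 = 1185
0x3A3 = 001110100011
→ XOR → 011100000010 = 1794

1794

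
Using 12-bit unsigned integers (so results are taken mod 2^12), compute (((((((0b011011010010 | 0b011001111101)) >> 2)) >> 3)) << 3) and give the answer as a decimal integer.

440

0b011011010010 = 011011010010
0b011001111101 = 011001111101
→ | → 011011111111 = 1791
→ >> 2 → 000110111111 = 447
→ >> 3 → 000000110111 = 55
→ << 3 (mod 2^12) → 000110111000 = 440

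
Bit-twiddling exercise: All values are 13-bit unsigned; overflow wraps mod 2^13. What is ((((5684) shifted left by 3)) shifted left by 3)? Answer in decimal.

3328

5684 = 1011000110100
→ shifted left by 3 (mod 2^13) → 1000110100000 = 4512
→ shifted left by 3 (mod 2^13) → 0110100000000 = 3328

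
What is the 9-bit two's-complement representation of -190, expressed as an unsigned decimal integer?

322

190 in 9 bits: 010111110
Invert: 101000001
Add 1:  101000010 = 322
(Check: 2^9 - 190 = 512 - 190 = 322.)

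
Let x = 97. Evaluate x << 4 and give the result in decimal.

1552

97 = 00001100001
shift left by 4 → 11000010000 = 1552
(equivalently, 97 × 2^4 = 97 × 16)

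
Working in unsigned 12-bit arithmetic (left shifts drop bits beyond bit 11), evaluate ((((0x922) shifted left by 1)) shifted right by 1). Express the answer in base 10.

290

0x922 = 100100100010
→ shifted left by 1 (mod 2^12) → 001001000100 = 580
→ shifted right by 1 → 000100100010 = 290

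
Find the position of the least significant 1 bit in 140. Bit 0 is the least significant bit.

140 = 10001100
Trailing zeros: 2, so the lowest set bit is bit 2 (value 4).

2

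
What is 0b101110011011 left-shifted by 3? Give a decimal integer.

x = 000101110011011
shift left by 3 → 101110011011000 = 23768
(equivalently, 2971 × 2^3 = 2971 × 8)

23768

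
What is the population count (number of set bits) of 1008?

6

1008 = 1111110000
Count the 1s: 1 + 1 + 1 + 1 + 1 + 1 = 6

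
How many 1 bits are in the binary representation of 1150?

7

1150 = 10001111110
Count the 1s: 1 + 1 + 1 + 1 + 1 + 1 + 1 = 7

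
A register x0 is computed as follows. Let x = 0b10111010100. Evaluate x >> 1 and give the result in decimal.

x = 10111010100
shift right by 1 → 01011101010 = 746
(equivalently, floor(1492 / 2))

746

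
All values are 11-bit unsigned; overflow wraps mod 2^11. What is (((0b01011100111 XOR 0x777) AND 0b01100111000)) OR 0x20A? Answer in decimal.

794

0b01011100111 = 01011100111
0x777 = 11101110111
→ XOR → 10110010000 = 1424
0b01100111000 = 01100111000
→ AND → 00100010000 = 272
0x20A = 01000001010
→ OR → 01100011010 = 794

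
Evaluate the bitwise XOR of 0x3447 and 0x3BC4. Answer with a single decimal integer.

3971

0x3447 = 11010001000111
0x3BC4 = 11101111000100
XOR → 00111110000011 = 3971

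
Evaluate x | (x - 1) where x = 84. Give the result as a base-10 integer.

87

x = 1010100 = 84
x - 1 = 1010011
OR    = 1010111 = 87
(x | (x - 1) sets all bits below the lowest set bit.)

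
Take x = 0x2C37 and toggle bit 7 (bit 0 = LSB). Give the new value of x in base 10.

x = 10110000110111
bit 7 is currently 0; toggle it via x ^ (1 << 7) = x ^ 128
→ 10110010110111 = 11447

11447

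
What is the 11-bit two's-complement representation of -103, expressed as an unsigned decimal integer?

1945

103 in 11 bits: 00001100111
Invert: 11110011000
Add 1:  11110011001 = 1945
(Check: 2^11 - 103 = 2048 - 103 = 1945.)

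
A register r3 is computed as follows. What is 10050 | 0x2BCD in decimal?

12239

10050 = 10011101000010
0x2BCD = 10101111001101
 OR → 10111111001111 = 12239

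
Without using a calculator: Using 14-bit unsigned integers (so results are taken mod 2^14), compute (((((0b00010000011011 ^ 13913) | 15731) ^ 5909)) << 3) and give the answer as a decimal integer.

0b00010000011011 = 00010000011011
13913 = 11011001011001
→ ^ → 11001001000010 = 12866
15731 = 11110101110011
→ | → 11111101110011 = 16243
5909 = 01011100010101
→ ^ → 10100001100110 = 10342
→ << 3 (mod 2^14) → 00001100110000 = 816

816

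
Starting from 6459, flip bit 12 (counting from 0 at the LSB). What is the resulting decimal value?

x = 1100100111011
bit 12 is currently 1; toggle it via x ^ (1 << 12) = x ^ 4096
→ 0100100111011 = 2363

2363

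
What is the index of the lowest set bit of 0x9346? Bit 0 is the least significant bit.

0x9346 = 1001001101000110
Trailing zeros: 1, so the lowest set bit is bit 1 (value 2).

1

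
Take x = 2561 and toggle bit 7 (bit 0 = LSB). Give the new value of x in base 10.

x = 00101000000001
bit 7 is currently 0; toggle it via x ^ (1 << 7) = x ^ 128
→ 00101010000001 = 2689

2689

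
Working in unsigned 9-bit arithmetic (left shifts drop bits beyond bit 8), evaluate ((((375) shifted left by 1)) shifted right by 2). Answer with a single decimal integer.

59

375 = 101110111
→ shifted left by 1 (mod 2^9) → 011101110 = 238
→ shifted right by 2 → 000111011 = 59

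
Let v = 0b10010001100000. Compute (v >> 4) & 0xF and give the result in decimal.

v = 10010001100000
Shift right by 4: 1001000110
Mask low 4 bits: 0110 = 6

6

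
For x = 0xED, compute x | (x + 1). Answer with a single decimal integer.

239

x = 11101101 = 237
x + 1 = 11101110
OR    = 11101111 = 239
(x | (x + 1) sets the lowest cleared bit.)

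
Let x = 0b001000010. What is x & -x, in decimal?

x = 1000010 = 66
-x (two's complement) = …0111110
AND   = 0000010 = 2
(x & -x isolates the lowest set bit of x.)

2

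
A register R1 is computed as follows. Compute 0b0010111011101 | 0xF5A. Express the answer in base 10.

4063

a = 010111011101
0xF5A = 111101011010
 OR → 111111011111 = 4063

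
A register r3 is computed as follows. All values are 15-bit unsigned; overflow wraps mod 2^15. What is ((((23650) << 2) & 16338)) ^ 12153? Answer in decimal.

7929

23650 = 101110001100010
→ << 2 (mod 2^15) → 111000110001000 = 29064
16338 = 011111111010010
→ & → 011000110000000 = 12672
12153 = 010111101111001
→ ^ → 001111011111001 = 7929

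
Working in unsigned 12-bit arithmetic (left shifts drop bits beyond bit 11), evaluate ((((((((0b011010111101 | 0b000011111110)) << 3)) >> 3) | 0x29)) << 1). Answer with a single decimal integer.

0b011010111101 = 011010111101
0b000011111110 = 000011111110
→ | → 011011111111 = 1791
→ << 3 (mod 2^12) → 011111111000 = 2040
→ >> 3 → 000011111111 = 255
0x29 = 000000101001
→ | → 000011111111 = 255
→ << 1 (mod 2^12) → 000111111110 = 510

510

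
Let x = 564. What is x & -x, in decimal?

4

x = 1000110100 = 564
-x (two's complement) = …0111001100
AND   = 0000000100 = 4
(x & -x isolates the lowest set bit of x.)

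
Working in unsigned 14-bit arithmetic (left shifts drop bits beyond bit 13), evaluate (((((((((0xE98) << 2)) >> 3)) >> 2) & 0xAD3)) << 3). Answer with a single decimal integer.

1688

0xE98 = 00111010011000
→ << 2 (mod 2^14) → 11101001100000 = 14944
→ >> 3 → 00011101001100 = 1868
→ >> 2 → 00000111010011 = 467
0xAD3 = 00101011010011
→ & → 00000011010011 = 211
→ << 3 (mod 2^14) → 00011010011000 = 1688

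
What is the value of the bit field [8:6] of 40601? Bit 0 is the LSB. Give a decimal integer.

2

v = 1001111010011001
Shift right by 6: 1001111010
Mask low 3 bits: 010 = 2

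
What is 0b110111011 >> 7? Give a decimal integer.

x = 110111011
shift right by 7 → 000000011 = 3
(equivalently, floor(443 / 128))

3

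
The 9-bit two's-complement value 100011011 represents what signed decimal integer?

-229

pattern = 100011011 (MSB is 1 ⇒ negative)
Invert: 011100100, add 1 → 011100101 = 229, so the value is -229.
(Equivalently: 283 - 2^9 = 283 - 512 = -229.)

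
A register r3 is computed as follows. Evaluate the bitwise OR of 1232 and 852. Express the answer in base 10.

2004

1232 = 10011010000
852 = 01101010100
 OR → 11111010100 = 2004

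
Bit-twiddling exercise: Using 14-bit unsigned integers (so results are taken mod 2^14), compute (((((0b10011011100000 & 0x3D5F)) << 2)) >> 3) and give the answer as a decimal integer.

544

0b10011011100000 = 10011011100000
0x3D5F = 11110101011111
→ & → 10010001000000 = 9280
→ << 2 (mod 2^14) → 01000100000000 = 4352
→ >> 3 → 00001000100000 = 544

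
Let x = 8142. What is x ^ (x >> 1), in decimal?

x = 1111111001110 = 8142
x>>1 = 0111111100111
XOR  = 1000000101001 = 4137
(x ^ (x >> 1) gives the standard binary-reflected Gray code of x.)

4137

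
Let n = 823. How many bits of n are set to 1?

7

823 = 1100110111
Count the 1s: 1 + 1 + 1 + 1 + 1 + 1 + 1 = 7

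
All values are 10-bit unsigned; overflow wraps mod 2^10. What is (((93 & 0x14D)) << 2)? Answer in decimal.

93 = 0001011101
0x14D = 0101001101
→ & → 0001001101 = 77
→ << 2 (mod 2^10) → 0100110100 = 308

308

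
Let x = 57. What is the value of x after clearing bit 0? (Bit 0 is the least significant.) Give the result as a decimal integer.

x = 0000111001
bit 0 is currently 1; clear it via x & ~(1 << 0) = x & ~1
→ 0000111000 = 56

56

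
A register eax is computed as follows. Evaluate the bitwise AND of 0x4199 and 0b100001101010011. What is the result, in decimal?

16657

0x4199 = 100000110011001
b = 100001101010011
AND → 100000100010001 = 16657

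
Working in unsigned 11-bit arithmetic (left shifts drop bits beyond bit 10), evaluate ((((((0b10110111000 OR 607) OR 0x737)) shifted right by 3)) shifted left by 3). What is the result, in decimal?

0b10110111000 = 10110111000
607 = 01001011111
→ OR → 11111111111 = 2047
0x737 = 11100110111
→ OR → 11111111111 = 2047
→ shifted right by 3 → 00011111111 = 255
→ shifted left by 3 (mod 2^11) → 11111111000 = 2040

2040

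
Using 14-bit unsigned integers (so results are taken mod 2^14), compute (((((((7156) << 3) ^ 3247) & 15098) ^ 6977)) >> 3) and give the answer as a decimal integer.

7156 = 01101111110100
→ << 3 (mod 2^14) → 01111110100000 = 8096
3247 = 00110010101111
→ ^ → 01001100001111 = 4879
15098 = 11101011111010
→ & → 01001000001010 = 4618
6977 = 01101101000001
→ ^ → 00100101001011 = 2379
→ >> 3 → 00000100101001 = 297

297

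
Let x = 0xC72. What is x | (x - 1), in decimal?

3187

x = 110001110010 = 3186
x - 1 = 110001110001
OR    = 110001110011 = 3187
(x | (x - 1) sets all bits below the lowest set bit.)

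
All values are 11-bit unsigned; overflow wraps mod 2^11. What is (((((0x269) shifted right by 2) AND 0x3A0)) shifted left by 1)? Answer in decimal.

0x269 = 01001101001
→ shifted right by 2 → 00010011010 = 154
0x3A0 = 01110100000
→ AND → 00010000000 = 128
→ shifted left by 1 (mod 2^11) → 00100000000 = 256

256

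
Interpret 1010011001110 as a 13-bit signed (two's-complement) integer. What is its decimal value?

-2866

pattern = 1010011001110 (MSB is 1 ⇒ negative)
Invert: 0101100110001, add 1 → 0101100110010 = 2866, so the value is -2866.
(Equivalently: 5326 - 2^13 = 5326 - 8192 = -2866.)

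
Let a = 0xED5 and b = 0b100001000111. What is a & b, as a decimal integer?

2117

0xED5 = 111011010101
b = 100001000111
AND → 100001000101 = 2117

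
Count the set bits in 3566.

3566 = 110111101110
Count the 1s: 1 + 1 + 1 + 1 + 1 + 1 + 1 + 1 + 1 = 9

9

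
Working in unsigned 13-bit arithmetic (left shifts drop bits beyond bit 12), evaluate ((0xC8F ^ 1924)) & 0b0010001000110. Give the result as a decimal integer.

0xC8F = 0110010001111
1924 = 0011110000100
→ ^ → 0101100001011 = 2827
0b0010001000110 = 0010001000110
→ & → 0000000000010 = 2

2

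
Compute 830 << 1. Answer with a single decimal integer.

830 = 01100111110
shift left by 1 → 11001111100 = 1660
(equivalently, 830 × 2^1 = 830 × 2)

1660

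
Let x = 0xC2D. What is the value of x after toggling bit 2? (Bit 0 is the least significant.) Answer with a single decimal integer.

x = 110000101101
bit 2 is currently 1; toggle it via x ^ (1 << 2) = x ^ 4
→ 110000101001 = 3113

3113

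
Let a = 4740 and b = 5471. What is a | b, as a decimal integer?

6111

4740 = 1001010000100
5471 = 1010101011111
 OR → 1011111011111 = 6111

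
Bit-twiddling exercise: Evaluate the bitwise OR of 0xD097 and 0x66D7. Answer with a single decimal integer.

0xD097 = 1101000010010111
0x66D7 = 0110011011010111
 OR → 1111011011010111 = 63191

63191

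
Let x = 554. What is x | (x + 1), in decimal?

555

x = 1000101010 = 554
x + 1 = 1000101011
OR    = 1000101011 = 555
(x | (x + 1) sets the lowest cleared bit.)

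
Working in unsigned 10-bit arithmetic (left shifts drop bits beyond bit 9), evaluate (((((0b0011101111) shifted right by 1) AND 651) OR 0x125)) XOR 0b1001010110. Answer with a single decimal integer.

0b0011101111 = 0011101111
→ shifted right by 1 → 0001110111 = 119
651 = 1010001011
→ AND → 0000000011 = 3
0x125 = 0100100101
→ OR → 0100100111 = 295
0b1001010110 = 1001010110
→ XOR → 1101110001 = 881

881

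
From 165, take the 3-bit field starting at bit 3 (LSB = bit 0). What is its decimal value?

4

v = 010100101
Shift right by 3: 010100
Mask low 3 bits: 100 = 4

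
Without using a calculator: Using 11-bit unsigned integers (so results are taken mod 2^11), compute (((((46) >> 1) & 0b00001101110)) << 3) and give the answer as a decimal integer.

46 = 00000101110
→ >> 1 → 00000010111 = 23
0b00001101110 = 00001101110
→ & → 00000000110 = 6
→ << 3 (mod 2^11) → 00000110000 = 48

48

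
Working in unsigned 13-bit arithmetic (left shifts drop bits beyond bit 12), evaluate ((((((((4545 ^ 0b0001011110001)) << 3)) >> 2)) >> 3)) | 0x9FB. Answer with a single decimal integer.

4545 = 1000111000001
0b0001011110001 = 0001011110001
→ ^ → 1001100110000 = 4912
→ << 3 (mod 2^13) → 1100110000000 = 6528
→ >> 2 → 0011001100000 = 1632
→ >> 3 → 0000011001100 = 204
0x9FB = 0100111111011
→ | → 0100111111111 = 2559

2559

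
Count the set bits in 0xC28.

4

0xC28 = 110000101000
Count the 1s: 1 + 1 + 1 + 1 = 4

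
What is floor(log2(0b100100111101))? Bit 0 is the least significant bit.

11

0b100100111101 = 100100111101
The topmost 1 is at position 11 (since 2^11 = 2048 ≤ 2365 < 4096).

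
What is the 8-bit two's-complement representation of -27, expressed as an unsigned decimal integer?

229

27 in 8 bits: 00011011
Invert: 11100100
Add 1:  11100101 = 229
(Check: 2^8 - 27 = 256 - 27 = 229.)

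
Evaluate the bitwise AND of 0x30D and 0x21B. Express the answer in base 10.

0x30D = 1100001101
0x21B = 1000011011
AND → 1000001001 = 521

521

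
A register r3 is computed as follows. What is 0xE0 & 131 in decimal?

0xE0 = 11100000
131 = 10000011
AND → 10000000 = 128

128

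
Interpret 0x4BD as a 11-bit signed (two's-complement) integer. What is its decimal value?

pattern = 10010111101 (MSB is 1 ⇒ negative)
Invert: 01101000010, add 1 → 01101000011 = 835, so the value is -835.
(Equivalently: 1213 - 2^11 = 1213 - 2048 = -835.)

-835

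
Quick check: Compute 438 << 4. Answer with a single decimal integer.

7008

438 = 0000110110110
shift left by 4 → 1101101100000 = 7008
(equivalently, 438 × 2^4 = 438 × 16)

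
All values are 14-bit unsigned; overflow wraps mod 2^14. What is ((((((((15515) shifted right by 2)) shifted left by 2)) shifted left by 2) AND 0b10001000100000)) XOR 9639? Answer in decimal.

1927

15515 = 11110010011011
→ shifted right by 2 → 00111100100110 = 3878
→ shifted left by 2 (mod 2^14) → 11110010011000 = 15512
→ shifted left by 2 (mod 2^14) → 11001001100000 = 12896
0b10001000100000 = 10001000100000
→ AND → 10001000100000 = 8736
9639 = 10010110100111
→ XOR → 00011110000111 = 1927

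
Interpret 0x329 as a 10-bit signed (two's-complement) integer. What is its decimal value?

-215

pattern = 1100101001 (MSB is 1 ⇒ negative)
Invert: 0011010110, add 1 → 0011010111 = 215, so the value is -215.
(Equivalently: 809 - 2^10 = 809 - 1024 = -215.)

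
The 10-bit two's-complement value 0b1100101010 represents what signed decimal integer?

pattern = 1100101010 (MSB is 1 ⇒ negative)
Invert: 0011010101, add 1 → 0011010110 = 214, so the value is -214.
(Equivalently: 810 - 2^10 = 810 - 1024 = -214.)

-214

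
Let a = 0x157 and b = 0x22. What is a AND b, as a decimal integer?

0x157 = 101010111
0x22 = 000100010
AND → 000000010 = 2

2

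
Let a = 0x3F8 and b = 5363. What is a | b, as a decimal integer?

6139

0x3F8 = 0001111111000
5363 = 1010011110011
 OR → 1011111111011 = 6139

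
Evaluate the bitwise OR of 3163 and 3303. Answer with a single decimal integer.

3327

3163 = 110001011011
3303 = 110011100111
 OR → 110011111111 = 3327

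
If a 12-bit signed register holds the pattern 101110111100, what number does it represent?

-1092

pattern = 101110111100 (MSB is 1 ⇒ negative)
Invert: 010001000011, add 1 → 010001000100 = 1092, so the value is -1092.
(Equivalently: 3004 - 2^12 = 3004 - 4096 = -1092.)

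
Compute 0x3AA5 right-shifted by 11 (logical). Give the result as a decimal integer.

0x3AA5 = 11101010100101
shift right by 11 → 00000000000111 = 7
(equivalently, floor(15013 / 2048))

7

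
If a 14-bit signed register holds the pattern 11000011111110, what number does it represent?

-3842

pattern = 11000011111110 (MSB is 1 ⇒ negative)
Invert: 00111100000001, add 1 → 00111100000010 = 3842, so the value is -3842.
(Equivalently: 12542 - 2^14 = 12542 - 16384 = -3842.)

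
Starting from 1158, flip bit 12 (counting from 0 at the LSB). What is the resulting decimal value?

5254

x = 0010010000110
bit 12 is currently 0; toggle it via x ^ (1 << 12) = x ^ 4096
→ 1010010000110 = 5254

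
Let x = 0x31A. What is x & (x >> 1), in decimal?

x = 1100011010 = 794
x>>1 = 0110001101
AND  = 0100001000 = 264
(x & (x >> 1) has a 1 wherever x has two consecutive 1 bits.)

264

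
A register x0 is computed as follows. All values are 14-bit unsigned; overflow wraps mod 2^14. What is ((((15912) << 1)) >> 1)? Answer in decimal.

15912 = 11111000101000
→ << 1 (mod 2^14) → 11110001010000 = 15440
→ >> 1 → 01111000101000 = 7720

7720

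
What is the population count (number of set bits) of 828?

828 = 1100111100
Count the 1s: 1 + 1 + 1 + 1 + 1 + 1 = 6

6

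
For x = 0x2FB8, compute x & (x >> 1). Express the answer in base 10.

1944

x = 10111110111000 = 12216
x>>1 = 01011111011100
AND  = 00011110011000 = 1944
(x & (x >> 1) has a 1 wherever x has two consecutive 1 bits.)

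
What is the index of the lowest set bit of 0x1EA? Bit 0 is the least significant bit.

0x1EA = 111101010
Trailing zeros: 1, so the lowest set bit is bit 1 (value 2).

1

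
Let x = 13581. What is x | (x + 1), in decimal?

13583

x = 11010100001101 = 13581
x + 1 = 11010100001110
OR    = 11010100001111 = 13583
(x | (x + 1) sets the lowest cleared bit.)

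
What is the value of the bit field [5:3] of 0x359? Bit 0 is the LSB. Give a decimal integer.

3

v = 001101011001
Shift right by 3: 001101011
Mask low 3 bits: 011 = 3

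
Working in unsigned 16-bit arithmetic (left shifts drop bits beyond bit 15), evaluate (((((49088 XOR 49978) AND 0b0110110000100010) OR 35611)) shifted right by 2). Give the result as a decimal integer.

15310

49088 = 1011111111000000
49978 = 1100001100111010
→ XOR → 0111110011111010 = 31994
0b0110110000100010 = 0110110000100010
→ AND → 0110110000100010 = 27682
35611 = 1000101100011011
→ OR → 1110111100111011 = 61243
→ shifted right by 2 → 0011101111001110 = 15310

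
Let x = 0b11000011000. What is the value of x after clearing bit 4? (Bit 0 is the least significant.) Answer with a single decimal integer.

1544

x = 11000011000
bit 4 is currently 1; clear it via x & ~(1 << 4) = x & ~16
→ 11000001000 = 1544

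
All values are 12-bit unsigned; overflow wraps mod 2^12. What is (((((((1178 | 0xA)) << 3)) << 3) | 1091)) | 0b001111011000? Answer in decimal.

2011

1178 = 010010011010
0xA = 000000001010
→ | → 010010011010 = 1178
→ << 3 (mod 2^12) → 010011010000 = 1232
→ << 3 (mod 2^12) → 011010000000 = 1664
1091 = 010001000011
→ | → 011011000011 = 1731
0b001111011000 = 001111011000
→ | → 011111011011 = 2011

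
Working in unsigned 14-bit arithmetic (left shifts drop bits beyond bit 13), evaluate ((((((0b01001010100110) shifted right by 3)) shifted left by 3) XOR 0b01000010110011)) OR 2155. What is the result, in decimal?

0b01001010100110 = 01001010100110
→ shifted right by 3 → 00001001010100 = 596
→ shifted left by 3 (mod 2^14) → 01001010100000 = 4768
0b01000010110011 = 01000010110011
→ XOR → 00001000010011 = 531
2155 = 00100001101011
→ OR → 00101001111011 = 2683

2683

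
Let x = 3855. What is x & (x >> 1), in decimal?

1799

x = 111100001111 = 3855
x>>1 = 011110000111
AND  = 011100000111 = 1799
(x & (x >> 1) has a 1 wherever x has two consecutive 1 bits.)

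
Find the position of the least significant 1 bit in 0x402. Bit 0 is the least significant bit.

0x402 = 10000000010
Trailing zeros: 1, so the lowest set bit is bit 1 (value 2).

1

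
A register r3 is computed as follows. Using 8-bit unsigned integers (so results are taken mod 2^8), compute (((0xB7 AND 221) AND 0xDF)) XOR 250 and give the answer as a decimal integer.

0xB7 = 10110111
221 = 11011101
→ AND → 10010101 = 149
0xDF = 11011111
→ AND → 10010101 = 149
250 = 11111010
→ XOR → 01101111 = 111

111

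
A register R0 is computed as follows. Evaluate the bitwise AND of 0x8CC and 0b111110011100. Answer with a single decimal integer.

0x8CC = 100011001100
b = 111110011100
AND → 100010001100 = 2188

2188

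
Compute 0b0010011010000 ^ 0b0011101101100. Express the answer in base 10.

956

a = 10011010000
b = 11101101100
XOR → 01110111100 = 956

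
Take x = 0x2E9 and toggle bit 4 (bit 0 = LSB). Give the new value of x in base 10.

x = 001011101001
bit 4 is currently 0; toggle it via x ^ (1 << 4) = x ^ 16
→ 001011111001 = 761

761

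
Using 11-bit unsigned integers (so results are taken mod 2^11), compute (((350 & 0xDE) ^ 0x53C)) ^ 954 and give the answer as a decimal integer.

1752

350 = 00101011110
0xDE = 00011011110
→ & → 00001011110 = 94
0x53C = 10100111100
→ ^ → 10101100010 = 1378
954 = 01110111010
→ ^ → 11011011000 = 1752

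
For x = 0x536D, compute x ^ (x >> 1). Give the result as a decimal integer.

31451

x = 101001101101101 = 21357
x>>1 = 010100110110110
XOR  = 111101011011011 = 31451
(x ^ (x >> 1) gives the standard binary-reflected Gray code of x.)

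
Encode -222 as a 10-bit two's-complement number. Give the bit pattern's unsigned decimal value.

222 in 10 bits: 0011011110
Invert: 1100100001
Add 1:  1100100010 = 802
(Check: 2^10 - 222 = 1024 - 222 = 802.)

802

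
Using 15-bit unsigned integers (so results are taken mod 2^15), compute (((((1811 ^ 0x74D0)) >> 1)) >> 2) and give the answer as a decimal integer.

1811 = 000011100010011
0x74D0 = 111010011010000
→ ^ → 111001111000011 = 29635
→ >> 1 → 011100111100001 = 14817
→ >> 2 → 000111001111000 = 3704

3704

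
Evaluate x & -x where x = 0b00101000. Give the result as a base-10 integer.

x = 101000 = 40
-x (two's complement) = …011000
AND   = 001000 = 8
(x & -x isolates the lowest set bit of x.)

8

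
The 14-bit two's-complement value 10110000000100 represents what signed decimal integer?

-5116

pattern = 10110000000100 (MSB is 1 ⇒ negative)
Invert: 01001111111011, add 1 → 01001111111100 = 5116, so the value is -5116.
(Equivalently: 11268 - 2^14 = 11268 - 16384 = -5116.)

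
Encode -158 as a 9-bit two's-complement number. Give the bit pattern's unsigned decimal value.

158 in 9 bits: 010011110
Invert: 101100001
Add 1:  101100010 = 354
(Check: 2^9 - 158 = 512 - 158 = 354.)

354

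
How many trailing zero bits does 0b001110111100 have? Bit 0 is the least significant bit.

0b001110111100 = 1110111100
Trailing zeros: 2, so the lowest set bit is bit 2 (value 4).

2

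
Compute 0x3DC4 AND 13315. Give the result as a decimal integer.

0x3DC4 = 11110111000100
13315 = 11010000000011
AND → 11010000000000 = 13312

13312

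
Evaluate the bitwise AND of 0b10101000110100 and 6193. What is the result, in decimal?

a = 10101000110100
6193 = 01100000110001
AND → 00100000110000 = 2096

2096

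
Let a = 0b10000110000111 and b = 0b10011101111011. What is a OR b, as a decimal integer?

a = 10000110000111
b = 10011101111011
 OR → 10011111111111 = 10239

10239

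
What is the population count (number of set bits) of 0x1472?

6

0x1472 = 1010001110010
Count the 1s: 1 + 1 + 1 + 1 + 1 + 1 = 6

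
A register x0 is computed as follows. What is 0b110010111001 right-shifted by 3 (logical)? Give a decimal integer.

x = 110010111001
shift right by 3 → 000110010111 = 407
(equivalently, floor(3257 / 8))

407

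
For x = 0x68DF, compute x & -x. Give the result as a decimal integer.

x = 110100011011111 = 26847
-x (two's complement) = …001011100100001
AND   = 000000000000001 = 1
(x & -x isolates the lowest set bit of x.)

1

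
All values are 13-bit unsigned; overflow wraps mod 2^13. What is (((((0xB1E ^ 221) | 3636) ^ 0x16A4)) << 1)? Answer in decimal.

4774

0xB1E = 0101100011110
221 = 0000011011101
→ ^ → 0101111000011 = 3011
3636 = 0111000110100
→ | → 0111111110111 = 4087
0x16A4 = 1011010100100
→ ^ → 1100101010011 = 6483
→ << 1 (mod 2^13) → 1001010100110 = 4774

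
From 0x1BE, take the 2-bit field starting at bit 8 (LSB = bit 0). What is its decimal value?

v = 00110111110
Shift right by 8: 001
Mask low 2 bits: 01 = 1

1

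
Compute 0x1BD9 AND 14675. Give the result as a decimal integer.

6481

0x1BD9 = 01101111011001
14675 = 11100101010011
AND → 01100101010001 = 6481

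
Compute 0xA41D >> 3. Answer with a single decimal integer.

0xA41D = 1010010000011101
shift right by 3 → 0001010010000011 = 5251
(equivalently, floor(42013 / 8))

5251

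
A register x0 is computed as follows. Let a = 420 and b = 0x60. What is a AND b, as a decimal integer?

420 = 110100100
0x60 = 001100000
AND → 000100000 = 32

32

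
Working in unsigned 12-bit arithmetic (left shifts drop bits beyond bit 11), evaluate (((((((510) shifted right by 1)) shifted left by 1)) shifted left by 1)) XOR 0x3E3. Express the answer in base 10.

510 = 000111111110
→ shifted right by 1 → 000011111111 = 255
→ shifted left by 1 (mod 2^12) → 000111111110 = 510
→ shifted left by 1 (mod 2^12) → 001111111100 = 1020
0x3E3 = 001111100011
→ XOR → 000000011111 = 31

31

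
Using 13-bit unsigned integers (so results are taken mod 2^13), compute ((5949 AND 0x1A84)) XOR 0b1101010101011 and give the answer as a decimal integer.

5949 = 1011100111101
0x1A84 = 1101010000100
→ AND → 1001000000100 = 4612
0b1101010101011 = 1101010101011
→ XOR → 0100010101111 = 2223

2223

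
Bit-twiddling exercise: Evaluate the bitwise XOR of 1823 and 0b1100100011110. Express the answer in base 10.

7681

1823 = 0011100011111
b = 1100100011110
XOR → 1111000000001 = 7681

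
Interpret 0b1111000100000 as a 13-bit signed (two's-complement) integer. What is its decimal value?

pattern = 1111000100000 (MSB is 1 ⇒ negative)
Invert: 0000111011111, add 1 → 0000111100000 = 480, so the value is -480.
(Equivalently: 7712 - 2^13 = 7712 - 8192 = -480.)

-480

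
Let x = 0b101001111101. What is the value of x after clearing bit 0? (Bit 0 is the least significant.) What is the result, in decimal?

x = 101001111101
bit 0 is currently 1; clear it via x & ~(1 << 0) = x & ~1
→ 101001111100 = 2684

2684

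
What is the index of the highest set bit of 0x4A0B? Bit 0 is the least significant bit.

14

0x4A0B = 100101000001011
The topmost 1 is at position 14 (since 2^14 = 16384 ≤ 18955 < 32768).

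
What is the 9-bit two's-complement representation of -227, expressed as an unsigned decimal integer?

227 in 9 bits: 011100011
Invert: 100011100
Add 1:  100011101 = 285
(Check: 2^9 - 227 = 512 - 227 = 285.)

285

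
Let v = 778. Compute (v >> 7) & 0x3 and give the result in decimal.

2

v = 1100001010
Shift right by 7: 110
Mask low 2 bits: 10 = 2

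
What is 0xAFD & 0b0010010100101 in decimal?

0xAFD = 101011111101
b = 010010100101
AND → 000010100101 = 165

165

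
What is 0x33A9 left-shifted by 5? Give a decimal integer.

0x33A9 = 0000011001110101001
shift left by 5 → 1100111010100100000 = 423200
(equivalently, 13225 × 2^5 = 13225 × 32)

423200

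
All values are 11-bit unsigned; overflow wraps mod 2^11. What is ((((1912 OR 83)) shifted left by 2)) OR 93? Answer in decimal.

1533

1912 = 11101111000
83 = 00001010011
→ OR → 11101111011 = 1915
→ shifted left by 2 (mod 2^11) → 10111101100 = 1516
93 = 00001011101
→ OR → 10111111101 = 1533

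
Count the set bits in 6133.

6133 = 1011111110101
Count the 1s: 1 + 1 + 1 + 1 + 1 + 1 + 1 + 1 + 1 + 1 = 10

10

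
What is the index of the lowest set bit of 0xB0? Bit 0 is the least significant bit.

4

0xB0 = 10110000
Trailing zeros: 4, so the lowest set bit is bit 4 (value 16).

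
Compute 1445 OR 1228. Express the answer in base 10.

1517

1445 = 10110100101
1228 = 10011001100
 OR → 10111101101 = 1517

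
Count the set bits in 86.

86 = 1010110
Count the 1s: 1 + 1 + 1 + 1 = 4

4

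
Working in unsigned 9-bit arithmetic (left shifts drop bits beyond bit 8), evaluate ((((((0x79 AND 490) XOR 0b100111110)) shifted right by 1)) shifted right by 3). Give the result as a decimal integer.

0x79 = 001111001
490 = 111101010
→ AND → 001101000 = 104
0b100111110 = 100111110
→ XOR → 101010110 = 342
→ shifted right by 1 → 010101011 = 171
→ shifted right by 3 → 000010101 = 21

21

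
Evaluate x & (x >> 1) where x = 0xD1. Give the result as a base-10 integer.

x = 11010001 = 209
x>>1 = 01101000
AND  = 01000000 = 64
(x & (x >> 1) has a 1 wherever x has two consecutive 1 bits.)

64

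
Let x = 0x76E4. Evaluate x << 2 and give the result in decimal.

0x76E4 = 00111011011100100
shift left by 2 → 11101101110010000 = 121744
(equivalently, 30436 × 2^2 = 30436 × 4)

121744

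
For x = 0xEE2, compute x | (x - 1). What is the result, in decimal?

x = 111011100010 = 3810
x - 1 = 111011100001
OR    = 111011100011 = 3811
(x | (x - 1) sets all bits below the lowest set bit.)

3811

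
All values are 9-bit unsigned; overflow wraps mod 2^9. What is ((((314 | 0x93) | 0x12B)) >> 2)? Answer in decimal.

314 = 100111010
0x93 = 010010011
→ | → 110111011 = 443
0x12B = 100101011
→ | → 110111011 = 443
→ >> 2 → 001101110 = 110

110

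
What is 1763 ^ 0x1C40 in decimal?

1763 = 0011011100011
0x1C40 = 1110001000000
XOR → 1101010100011 = 6819

6819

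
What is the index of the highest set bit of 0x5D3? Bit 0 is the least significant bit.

0x5D3 = 10111010011
The topmost 1 is at position 10 (since 2^10 = 1024 ≤ 1491 < 2048).

10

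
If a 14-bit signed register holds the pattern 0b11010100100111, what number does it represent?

-2777

pattern = 11010100100111 (MSB is 1 ⇒ negative)
Invert: 00101011011000, add 1 → 00101011011001 = 2777, so the value is -2777.
(Equivalently: 13607 - 2^14 = 13607 - 16384 = -2777.)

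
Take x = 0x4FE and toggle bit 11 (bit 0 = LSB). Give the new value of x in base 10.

3326

x = 0010011111110
bit 11 is currently 0; toggle it via x ^ (1 << 11) = x ^ 2048
→ 0110011111110 = 3326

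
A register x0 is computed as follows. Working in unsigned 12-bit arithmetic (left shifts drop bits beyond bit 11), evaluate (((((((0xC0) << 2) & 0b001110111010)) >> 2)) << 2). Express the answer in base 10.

768

0xC0 = 000011000000
→ << 2 (mod 2^12) → 001100000000 = 768
0b001110111010 = 001110111010
→ & → 001100000000 = 768
→ >> 2 → 000011000000 = 192
→ << 2 (mod 2^12) → 001100000000 = 768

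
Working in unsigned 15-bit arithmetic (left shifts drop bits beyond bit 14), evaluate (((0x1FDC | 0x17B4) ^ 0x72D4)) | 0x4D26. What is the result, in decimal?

0x1FDC = 001111111011100
0x17B4 = 001011110110100
→ | → 001111111111100 = 8188
0x72D4 = 111001011010100
→ ^ → 110110100101000 = 27944
0x4D26 = 100110100100110
→ | → 110110100101110 = 27950

27950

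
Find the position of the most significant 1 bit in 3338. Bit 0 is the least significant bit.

3338 = 110100001010
The topmost 1 is at position 11 (since 2^11 = 2048 ≤ 3338 < 4096).

11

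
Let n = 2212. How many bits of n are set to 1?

2212 = 100010100100
Count the 1s: 1 + 1 + 1 + 1 = 4

4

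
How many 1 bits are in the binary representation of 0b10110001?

4

n = 10110001
Count the 1s: 1 + 1 + 1 + 1 = 4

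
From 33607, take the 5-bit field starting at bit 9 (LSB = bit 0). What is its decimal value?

1

v = 1000001101000111
Shift right by 9: 1000001
Mask low 5 bits: 00001 = 1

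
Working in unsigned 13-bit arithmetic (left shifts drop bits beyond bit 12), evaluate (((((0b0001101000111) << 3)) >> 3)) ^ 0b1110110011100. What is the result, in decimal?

7899

0b0001101000111 = 0001101000111
→ << 3 (mod 2^13) → 1101000111000 = 6712
→ >> 3 → 0001101000111 = 839
0b1110110011100 = 1110110011100
→ ^ → 1111011011011 = 7899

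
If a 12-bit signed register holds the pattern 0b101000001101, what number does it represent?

pattern = 101000001101 (MSB is 1 ⇒ negative)
Invert: 010111110010, add 1 → 010111110011 = 1523, so the value is -1523.
(Equivalently: 2573 - 2^12 = 2573 - 4096 = -1523.)

-1523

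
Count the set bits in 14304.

8

14304 = 11011111100000
Count the 1s: 1 + 1 + 1 + 1 + 1 + 1 + 1 + 1 = 8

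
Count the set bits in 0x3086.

0x3086 = 11000010000110
Count the 1s: 1 + 1 + 1 + 1 + 1 = 5

5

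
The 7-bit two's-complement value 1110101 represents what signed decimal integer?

-11

pattern = 1110101 (MSB is 1 ⇒ negative)
Invert: 0001010, add 1 → 0001011 = 11, so the value is -11.
(Equivalently: 117 - 2^7 = 117 - 128 = -11.)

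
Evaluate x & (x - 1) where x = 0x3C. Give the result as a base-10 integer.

56

x = 111100 = 60
x - 1 = 111011
AND   = 111000 = 56
(x & (x - 1) clears the lowest set bit of x.)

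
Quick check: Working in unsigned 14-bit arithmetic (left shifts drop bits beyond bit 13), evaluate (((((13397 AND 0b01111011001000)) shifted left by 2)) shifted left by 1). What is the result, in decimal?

13397 = 11010001010101
0b01111011001000 = 01111011001000
→ AND → 01010001000000 = 5184
→ shifted left by 2 (mod 2^14) → 01000100000000 = 4352
→ shifted left by 1 (mod 2^14) → 10001000000000 = 8704

8704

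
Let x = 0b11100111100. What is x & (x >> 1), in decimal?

796

x = 11100111100 = 1852
x>>1 = 01110011110
AND  = 01100011100 = 796
(x & (x >> 1) has a 1 wherever x has two consecutive 1 bits.)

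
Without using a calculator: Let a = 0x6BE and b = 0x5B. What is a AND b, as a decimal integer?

0x6BE = 11010111110
0x5B = 00001011011
AND → 00000011010 = 26

26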